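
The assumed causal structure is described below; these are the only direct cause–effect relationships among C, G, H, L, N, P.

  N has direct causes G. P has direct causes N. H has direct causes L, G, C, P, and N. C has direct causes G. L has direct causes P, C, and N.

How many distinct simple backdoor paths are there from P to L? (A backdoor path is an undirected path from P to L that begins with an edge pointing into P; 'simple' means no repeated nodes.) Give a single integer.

8

A backdoor path from P to L is any simple undirected path whose first edge points into P (i.e. leaves P via a parent).
Parents of P: {N}.
Enumerating:
  P1: P <- N <- G -> C -> L
  P2: P <- N <- G -> C -> H <- L
  P3: P <- N <- G -> H <- C -> L
  P4: P <- N <- G -> H <- L
  P5: P <- N -> L
  P6: P <- N -> H <- G -> C -> L
  P7: P <- N -> H <- C -> L
  P8: P <- N -> H <- L
That exhausts the simple backdoor paths. Count: 8.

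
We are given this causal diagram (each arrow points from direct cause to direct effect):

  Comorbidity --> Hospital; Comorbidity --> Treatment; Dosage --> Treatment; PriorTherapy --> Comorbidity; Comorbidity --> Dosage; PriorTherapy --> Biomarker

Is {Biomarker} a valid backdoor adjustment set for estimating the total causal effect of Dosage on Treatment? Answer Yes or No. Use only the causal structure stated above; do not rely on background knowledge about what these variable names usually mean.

No

Backdoor paths from Dosage to Treatment (paths whose first edge points into Dosage):
  P1: Dosage <- Comorbidity -> Treatment
Condition 1 (no descendant of Dosage in the set): holds — descendants of Dosage are {Treatment}; none are in {Biomarker}.
Condition 2 (every backdoor path blocked by {Biomarker}):
  P1: open — no interior node is in the conditioning set.
{Biomarker} does not satisfy the backdoor criterion.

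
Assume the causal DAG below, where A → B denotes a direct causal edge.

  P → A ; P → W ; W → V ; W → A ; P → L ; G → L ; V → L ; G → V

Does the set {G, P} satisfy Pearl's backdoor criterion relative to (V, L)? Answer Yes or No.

Yes

Backdoor paths from V to L (paths whose first edge points into V):
  P1: V <- W <- P -> L
  P2: V <- W -> A <- P -> L
  P3: V <- G -> L
Condition 1 (no descendant of V in the set): holds — descendants of V are {L}; none are in {G, P}.
Condition 2 (every backdoor path blocked by {G, P}):
  P1: blocked at fork node P ∈ conditioning set.
  P2: blocked at collider A (neither it nor any descendant is in the conditioning set).
  P3: blocked at fork node G ∈ conditioning set.
{G, P} satisfies the backdoor criterion.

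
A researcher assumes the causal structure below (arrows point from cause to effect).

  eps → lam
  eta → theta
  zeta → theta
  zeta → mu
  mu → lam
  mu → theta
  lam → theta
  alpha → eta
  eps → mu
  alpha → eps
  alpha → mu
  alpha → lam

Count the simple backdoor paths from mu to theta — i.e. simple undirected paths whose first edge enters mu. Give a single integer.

A backdoor path from mu to theta is any simple undirected path whose first edge points into mu (i.e. leaves mu via a parent).
Parents of mu: {alpha, eps, zeta}.
Enumerating:
  P1: mu <- alpha -> eps -> lam -> theta
  P2: mu <- alpha -> eta -> theta
  P3: mu <- alpha -> lam -> theta
  P4: mu <- eps <- alpha -> eta -> theta
  P5: mu <- eps <- alpha -> lam -> theta
  P6: mu <- eps -> lam <- alpha -> eta -> theta
  P7: mu <- eps -> lam -> theta
  P8: mu <- zeta -> theta
That exhausts the simple backdoor paths. Count: 8.

8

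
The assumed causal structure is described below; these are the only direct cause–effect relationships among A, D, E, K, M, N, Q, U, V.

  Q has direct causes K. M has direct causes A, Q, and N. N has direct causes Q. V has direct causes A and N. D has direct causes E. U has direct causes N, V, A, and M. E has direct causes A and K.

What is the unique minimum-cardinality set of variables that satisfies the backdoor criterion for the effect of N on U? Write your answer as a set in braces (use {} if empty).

{Q}

Variables eligible for adjustment (non-descendants of N, excluding N and U): {A, D, E, K, Q}.
Backdoor paths from N to U:
  P1: N <- Q <- K -> E <- A -> V -> U
  P2: N <- Q <- K -> E <- A -> M -> U
  P3: N <- Q <- K -> E <- A -> U
  P4: N <- Q -> M <- A -> V -> U
  P5: N <- Q -> M <- A -> U
  P6: N <- Q -> M -> U
The empty set is not sufficient: P6 (N <- Q -> M -> U) has no collider blocking it and no conditioned non-collider, so it is open.
Try {Q}:
  P1: blocked at chain node Q ∈ conditioning set.
  P2: blocked at chain node Q ∈ conditioning set.
  P3: blocked at chain node Q ∈ conditioning set.
  P4: blocked at fork node Q ∈ conditioning set.
  P5: blocked at fork node Q ∈ conditioning set.
  P6: blocked at fork node Q ∈ conditioning set.
{Q} contains no descendant of N and blocks every backdoor path.
No other singleton works — e.g. {K} leaves P6 open — so {Q} is the unique smallest valid adjustment set.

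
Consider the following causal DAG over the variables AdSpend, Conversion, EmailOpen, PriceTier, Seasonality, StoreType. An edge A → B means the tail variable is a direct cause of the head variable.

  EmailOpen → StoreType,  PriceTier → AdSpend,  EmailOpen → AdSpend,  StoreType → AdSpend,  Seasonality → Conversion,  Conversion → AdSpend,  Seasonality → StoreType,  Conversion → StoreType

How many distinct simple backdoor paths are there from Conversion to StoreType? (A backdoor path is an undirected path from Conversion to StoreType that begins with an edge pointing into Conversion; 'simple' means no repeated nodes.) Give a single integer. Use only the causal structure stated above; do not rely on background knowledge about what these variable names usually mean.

1

A backdoor path from Conversion to StoreType is any simple undirected path whose first edge points into Conversion (i.e. leaves Conversion via a parent).
Parents of Conversion: {Seasonality}.
Enumerating:
  P1: Conversion <- Seasonality -> StoreType
That exhausts the simple backdoor paths. Count: 1.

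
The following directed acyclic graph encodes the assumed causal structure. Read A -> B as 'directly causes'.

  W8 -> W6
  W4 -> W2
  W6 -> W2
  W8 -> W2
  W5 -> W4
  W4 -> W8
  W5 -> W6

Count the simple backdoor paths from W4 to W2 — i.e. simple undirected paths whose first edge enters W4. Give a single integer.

A backdoor path from W4 to W2 is any simple undirected path whose first edge points into W4 (i.e. leaves W4 via a parent).
Parents of W4: {W5}.
Enumerating:
  P1: W4 <- W5 -> W6 <- W8 -> W2
  P2: W4 <- W5 -> W6 -> W2
That exhausts the simple backdoor paths. Count: 2.

2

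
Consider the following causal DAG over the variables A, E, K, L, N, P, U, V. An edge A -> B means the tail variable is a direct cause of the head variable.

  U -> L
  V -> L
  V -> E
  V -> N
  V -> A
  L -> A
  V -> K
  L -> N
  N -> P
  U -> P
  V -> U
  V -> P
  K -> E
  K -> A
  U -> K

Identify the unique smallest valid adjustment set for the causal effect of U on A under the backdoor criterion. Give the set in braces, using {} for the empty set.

Variables eligible for adjustment (non-descendants of U, excluding U and A): {V}.
Backdoor paths from U to A:
  P1: U <- V -> L -> A
  P2: U <- V -> N <- L -> A
  P3: U <- V -> K -> A
  P4: U <- V -> P <- N <- L -> A
  P5: U <- V -> E <- K -> A
  P6: U <- V -> A
The empty set is not sufficient: P1 (U <- V -> L -> A) has no collider blocking it and no conditioned non-collider, so it is open.
Try {V}:
  P1: blocked at fork node V ∈ conditioning set.
  P2: blocked at fork node V ∈ conditioning set.
  P3: blocked at fork node V ∈ conditioning set.
  P4: blocked at fork node V ∈ conditioning set.
  P5: blocked at fork node V ∈ conditioning set.
  P6: blocked at fork node V ∈ conditioning set.
{V} contains no descendant of U and blocks every backdoor path.
{V} is the unique smallest valid adjustment set.

{V}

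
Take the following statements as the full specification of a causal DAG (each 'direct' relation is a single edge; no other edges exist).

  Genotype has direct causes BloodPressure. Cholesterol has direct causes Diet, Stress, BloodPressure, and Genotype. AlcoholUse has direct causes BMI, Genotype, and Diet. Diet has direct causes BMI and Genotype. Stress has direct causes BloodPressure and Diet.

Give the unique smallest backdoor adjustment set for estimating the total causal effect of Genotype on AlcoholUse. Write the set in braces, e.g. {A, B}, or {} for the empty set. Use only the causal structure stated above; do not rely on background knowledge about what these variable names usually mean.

{}

Variables eligible for adjustment (non-descendants of Genotype, excluding Genotype and AlcoholUse): {BMI, BloodPressure}.
Backdoor paths from Genotype to AlcoholUse:
  P1: Genotype <- BloodPressure -> Stress <- Diet <- BMI -> AlcoholUse
  P2: Genotype <- BloodPressure -> Stress <- Diet -> AlcoholUse
  P3: Genotype <- BloodPressure -> Stress -> Cholesterol <- Diet <- BMI -> AlcoholUse
  P4: Genotype <- BloodPressure -> Stress -> Cholesterol <- Diet -> AlcoholUse
  P5: Genotype <- BloodPressure -> Cholesterol <- Diet <- BMI -> AlcoholUse
  P6: Genotype <- BloodPressure -> Cholesterol <- Diet -> AlcoholUse
  P7: Genotype <- BloodPressure -> Cholesterol <- Stress <- Diet <- BMI -> AlcoholUse
  P8: Genotype <- BloodPressure -> Cholesterol <- Stress <- Diet -> AlcoholUse
Each backdoor path contains an unconditioned collider, so every path is already blocked with the empty conditioning set:
  P1: blocked at collider Stress (neither it nor any descendant is in the conditioning set).
  P2: blocked at collider Stress (neither it nor any descendant is in the conditioning set).
  P3: blocked at collider Cholesterol (neither it nor any descendant is in the conditioning set).
  P4: blocked at collider Cholesterol (neither it nor any descendant is in the conditioning set).
  P5: blocked at collider Cholesterol (neither it nor any descendant is in the conditioning set).
  P6: blocked at collider Cholesterol (neither it nor any descendant is in the conditioning set).
  P7: blocked at collider Cholesterol (neither it nor any descendant is in the conditioning set).
  P8: blocked at collider Cholesterol (neither it nor any descendant is in the conditioning set).
The empty set is therefore the unique smallest valid set.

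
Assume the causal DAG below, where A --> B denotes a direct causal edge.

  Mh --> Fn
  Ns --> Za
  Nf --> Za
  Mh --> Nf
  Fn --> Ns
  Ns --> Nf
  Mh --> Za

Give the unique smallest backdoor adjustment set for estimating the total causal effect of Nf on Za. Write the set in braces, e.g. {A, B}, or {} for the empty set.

Variables eligible for adjustment (non-descendants of Nf, excluding Nf and Za): {Fn, Mh, Ns}.
Backdoor paths from Nf to Za:
  P1: Nf <- Mh -> Fn -> Ns -> Za
  P2: Nf <- Mh -> Za
  P3: Nf <- Ns <- Fn <- Mh -> Za
  P4: Nf <- Ns -> Za
The empty set is not sufficient: P1 (Nf <- Mh -> Fn -> Ns -> Za) has no collider blocking it and no conditioned non-collider, so it is open.
Try {Mh, Ns}:
  P1: blocked at fork node Mh ∈ conditioning set.
  P2: blocked at fork node Mh ∈ conditioning set.
  P3: blocked at chain node Ns ∈ conditioning set.
  P4: blocked at fork node Ns ∈ conditioning set.
{Mh, Ns} contains no descendant of Nf and blocks every backdoor path.
Every element of {Mh, Ns} is needed (dropping Mh leaves P2 open; dropping Ns leaves P4 open), so no proper subset is valid.
Among all size-2 subsets of the eligible variables, only {Mh, Ns} blocks every backdoor path, so it is the unique smallest valid adjustment set.

{Mh, Ns}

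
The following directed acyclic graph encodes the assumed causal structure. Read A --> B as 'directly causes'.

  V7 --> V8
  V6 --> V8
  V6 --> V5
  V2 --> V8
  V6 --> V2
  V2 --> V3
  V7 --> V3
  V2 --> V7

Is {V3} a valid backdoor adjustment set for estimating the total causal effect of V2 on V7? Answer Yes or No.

Backdoor paths from V2 to V7 (paths whose first edge points into V2):
  P1: V2 <- V6 -> V8 <- V7
Condition 1 (no descendant of V2 in the set): FAILS — V3 is a descendant of V2.
Condition 2 (every backdoor path blocked by {V3}):
  P1: blocked at collider V8 (neither it nor any descendant is in the conditioning set).
{V3} does not satisfy the backdoor criterion.

No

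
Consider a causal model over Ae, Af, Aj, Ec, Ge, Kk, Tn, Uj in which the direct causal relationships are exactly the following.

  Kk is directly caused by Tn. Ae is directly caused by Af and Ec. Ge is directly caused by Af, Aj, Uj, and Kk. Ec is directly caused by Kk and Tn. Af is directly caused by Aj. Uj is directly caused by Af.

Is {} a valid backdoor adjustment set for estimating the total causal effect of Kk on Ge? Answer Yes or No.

Yes

Backdoor paths from Kk to Ge (paths whose first edge points into Kk):
  P1: Kk <- Tn -> Ec -> Ae <- Af <- Aj -> Ge
  P2: Kk <- Tn -> Ec -> Ae <- Af -> Uj -> Ge
  P3: Kk <- Tn -> Ec -> Ae <- Af -> Ge
Condition 1 (no descendant of Kk in the set): holds — descendants of Kk are {Ae, Ec, Ge}; none are in {}.
Condition 2 (every backdoor path blocked by {}):
  P1: blocked at collider Ae (neither it nor any descendant is in the conditioning set).
  P2: blocked at collider Ae (neither it nor any descendant is in the conditioning set).
  P3: blocked at collider Ae (neither it nor any descendant is in the conditioning set).
{} satisfies the backdoor criterion.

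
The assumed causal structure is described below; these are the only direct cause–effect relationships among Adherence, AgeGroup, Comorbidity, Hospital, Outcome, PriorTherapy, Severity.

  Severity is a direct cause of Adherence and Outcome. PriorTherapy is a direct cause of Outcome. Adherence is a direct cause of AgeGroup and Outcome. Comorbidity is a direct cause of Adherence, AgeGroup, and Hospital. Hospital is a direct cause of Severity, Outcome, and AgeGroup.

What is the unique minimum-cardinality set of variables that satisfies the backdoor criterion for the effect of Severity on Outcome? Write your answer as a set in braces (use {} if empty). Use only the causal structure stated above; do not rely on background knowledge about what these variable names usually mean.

{Hospital}

Variables eligible for adjustment (non-descendants of Severity, excluding Severity and Outcome): {Comorbidity, Hospital, PriorTherapy}.
Backdoor paths from Severity to Outcome:
  P1: Severity <- Hospital <- Comorbidity -> Adherence -> Outcome
  P2: Severity <- Hospital <- Comorbidity -> AgeGroup <- Adherence -> Outcome
  P3: Severity <- Hospital -> AgeGroup <- Comorbidity -> Adherence -> Outcome
  P4: Severity <- Hospital -> AgeGroup <- Adherence -> Outcome
  P5: Severity <- Hospital -> Outcome
The empty set is not sufficient: P1 (Severity <- Hospital <- Comorbidity -> Adherence -> Outcome) has no collider blocking it and no conditioned non-collider, so it is open.
Try {Hospital}:
  P1: blocked at chain node Hospital ∈ conditioning set.
  P2: blocked at chain node Hospital ∈ conditioning set.
  P3: blocked at fork node Hospital ∈ conditioning set.
  P4: blocked at fork node Hospital ∈ conditioning set.
  P5: blocked at fork node Hospital ∈ conditioning set.
{Hospital} contains no descendant of Severity and blocks every backdoor path.
No other singleton works — e.g. {Comorbidity} leaves P5 open — so {Hospital} is the unique smallest valid adjustment set.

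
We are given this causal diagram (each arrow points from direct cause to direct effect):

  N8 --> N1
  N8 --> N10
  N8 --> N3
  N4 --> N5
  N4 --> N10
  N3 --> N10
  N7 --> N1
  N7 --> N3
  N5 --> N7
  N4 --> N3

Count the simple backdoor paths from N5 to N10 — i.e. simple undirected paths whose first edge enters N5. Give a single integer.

A backdoor path from N5 to N10 is any simple undirected path whose first edge points into N5 (i.e. leaves N5 via a parent).
Parents of N5: {N4}.
Enumerating:
  P1: N5 <- N4 -> N3 <- N7 -> N1 <- N8 -> N10
  P2: N5 <- N4 -> N3 <- N8 -> N10
  P3: N5 <- N4 -> N3 -> N10
  P4: N5 <- N4 -> N10
That exhausts the simple backdoor paths. Count: 4.

4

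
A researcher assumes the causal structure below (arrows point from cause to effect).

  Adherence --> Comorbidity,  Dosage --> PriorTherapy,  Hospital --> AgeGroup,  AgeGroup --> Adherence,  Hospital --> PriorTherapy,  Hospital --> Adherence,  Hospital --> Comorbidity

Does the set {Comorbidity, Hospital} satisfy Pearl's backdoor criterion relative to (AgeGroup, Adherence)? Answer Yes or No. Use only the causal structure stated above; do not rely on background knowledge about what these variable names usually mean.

No

Backdoor paths from AgeGroup to Adherence (paths whose first edge points into AgeGroup):
  P1: AgeGroup <- Hospital -> Adherence
  P2: AgeGroup <- Hospital -> Comorbidity <- Adherence
Condition 1 (no descendant of AgeGroup in the set): FAILS — Comorbidity is a descendant of AgeGroup.
Condition 2 (every backdoor path blocked by {Comorbidity, Hospital}):
  P1: blocked at fork node Hospital ∈ conditioning set.
  P2: blocked at fork node Hospital ∈ conditioning set.
{Comorbidity, Hospital} does not satisfy the backdoor criterion.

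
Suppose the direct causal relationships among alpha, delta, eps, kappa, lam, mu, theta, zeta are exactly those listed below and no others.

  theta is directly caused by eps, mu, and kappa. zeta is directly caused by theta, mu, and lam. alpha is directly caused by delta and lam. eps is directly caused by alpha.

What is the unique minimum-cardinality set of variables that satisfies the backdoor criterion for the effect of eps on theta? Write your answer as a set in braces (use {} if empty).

Variables eligible for adjustment (non-descendants of eps, excluding eps and theta): {alpha, delta, kappa, lam, mu}.
Backdoor paths from eps to theta:
  P1: eps <- alpha <- lam -> zeta <- mu -> theta
  P2: eps <- alpha <- lam -> zeta <- theta
Each backdoor path contains an unconditioned collider, so every path is already blocked with the empty conditioning set:
  P1: blocked at collider zeta (neither it nor any descendant is in the conditioning set).
  P2: blocked at collider zeta (neither it nor any descendant is in the conditioning set).
The empty set is therefore the unique smallest valid set.

{}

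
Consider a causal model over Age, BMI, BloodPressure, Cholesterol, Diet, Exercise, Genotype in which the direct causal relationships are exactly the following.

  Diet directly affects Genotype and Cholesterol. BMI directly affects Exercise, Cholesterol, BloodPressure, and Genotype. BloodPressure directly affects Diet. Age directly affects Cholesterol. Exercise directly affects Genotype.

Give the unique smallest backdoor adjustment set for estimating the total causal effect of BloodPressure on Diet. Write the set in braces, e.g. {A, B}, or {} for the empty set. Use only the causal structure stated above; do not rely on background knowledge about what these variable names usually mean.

Variables eligible for adjustment (non-descendants of BloodPressure, excluding BloodPressure and Diet): {Age, BMI, Exercise}.
Backdoor paths from BloodPressure to Diet:
  P1: BloodPressure <- BMI -> Exercise -> Genotype <- Diet
  P2: BloodPressure <- BMI -> Genotype <- Diet
  P3: BloodPressure <- BMI -> Cholesterol <- Diet
Each backdoor path contains an unconditioned collider, so every path is already blocked with the empty conditioning set:
  P1: blocked at collider Genotype (neither it nor any descendant is in the conditioning set).
  P2: blocked at collider Genotype (neither it nor any descendant is in the conditioning set).
  P3: blocked at collider Cholesterol (neither it nor any descendant is in the conditioning set).
The empty set is therefore the unique smallest valid set.

{}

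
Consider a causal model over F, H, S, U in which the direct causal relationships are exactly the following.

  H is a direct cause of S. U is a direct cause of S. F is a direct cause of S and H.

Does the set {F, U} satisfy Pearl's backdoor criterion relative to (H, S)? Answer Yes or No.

Backdoor paths from H to S (paths whose first edge points into H):
  P1: H <- F -> S
Condition 1 (no descendant of H in the set): holds — descendants of H are {S}; none are in {F, U}.
Condition 2 (every backdoor path blocked by {F, U}):
  P1: blocked at fork node F ∈ conditioning set.
{F, U} satisfies the backdoor criterion.

Yes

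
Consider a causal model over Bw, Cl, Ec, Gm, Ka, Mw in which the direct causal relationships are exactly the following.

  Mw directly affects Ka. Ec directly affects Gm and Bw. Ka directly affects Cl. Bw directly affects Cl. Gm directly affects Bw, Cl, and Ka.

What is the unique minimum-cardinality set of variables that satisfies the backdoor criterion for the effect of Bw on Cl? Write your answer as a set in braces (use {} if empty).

Variables eligible for adjustment (non-descendants of Bw, excluding Bw and Cl): {Ec, Gm, Ka, Mw}.
Backdoor paths from Bw to Cl:
  P1: Bw <- Ec -> Gm -> Ka -> Cl
  P2: Bw <- Ec -> Gm -> Cl
  P3: Bw <- Gm -> Ka -> Cl
  P4: Bw <- Gm -> Cl
The empty set is not sufficient: P1 (Bw <- Ec -> Gm -> Ka -> Cl) has no collider blocking it and no conditioned non-collider, so it is open.
Try {Gm}:
  P1: blocked at chain node Gm ∈ conditioning set.
  P2: blocked at chain node Gm ∈ conditioning set.
  P3: blocked at fork node Gm ∈ conditioning set.
  P4: blocked at fork node Gm ∈ conditioning set.
{Gm} contains no descendant of Bw and blocks every backdoor path.
No other singleton works — e.g. {Ec} leaves P3 open — so {Gm} is the unique smallest valid adjustment set.

{Gm}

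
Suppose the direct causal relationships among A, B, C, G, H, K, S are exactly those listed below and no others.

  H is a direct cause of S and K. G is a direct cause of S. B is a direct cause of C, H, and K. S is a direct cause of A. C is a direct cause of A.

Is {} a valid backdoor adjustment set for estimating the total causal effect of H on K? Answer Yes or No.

No

Backdoor paths from H to K (paths whose first edge points into H):
  P1: H <- B -> K
Condition 1 (no descendant of H in the set): holds — descendants of H are {A, K, S}; none are in {}.
Condition 2 (every backdoor path blocked by {}):
  P1: open — no interior node is in the conditioning set.
{} does not satisfy the backdoor criterion.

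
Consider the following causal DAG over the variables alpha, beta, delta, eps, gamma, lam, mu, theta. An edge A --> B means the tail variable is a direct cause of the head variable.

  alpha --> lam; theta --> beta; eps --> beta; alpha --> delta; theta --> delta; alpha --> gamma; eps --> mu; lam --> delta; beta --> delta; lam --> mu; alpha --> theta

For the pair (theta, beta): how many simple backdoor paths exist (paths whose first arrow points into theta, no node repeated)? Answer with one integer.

4

A backdoor path from theta to beta is any simple undirected path whose first edge points into theta (i.e. leaves theta via a parent).
Parents of theta: {alpha}.
Enumerating:
  P1: theta <- alpha -> lam -> mu <- eps -> beta
  P2: theta <- alpha -> lam -> delta <- beta
  P3: theta <- alpha -> delta <- lam -> mu <- eps -> beta
  P4: theta <- alpha -> delta <- beta
That exhausts the simple backdoor paths. Count: 4.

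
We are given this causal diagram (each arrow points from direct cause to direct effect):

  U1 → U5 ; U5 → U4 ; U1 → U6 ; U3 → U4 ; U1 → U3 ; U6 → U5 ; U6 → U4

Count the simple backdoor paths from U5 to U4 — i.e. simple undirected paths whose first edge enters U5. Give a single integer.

A backdoor path from U5 to U4 is any simple undirected path whose first edge points into U5 (i.e. leaves U5 via a parent).
Parents of U5: {U1, U6}.
Enumerating:
  P1: U5 <- U1 -> U3 -> U4
  P2: U5 <- U1 -> U6 -> U4
  P3: U5 <- U6 <- U1 -> U3 -> U4
  P4: U5 <- U6 -> U4
That exhausts the simple backdoor paths. Count: 4.

4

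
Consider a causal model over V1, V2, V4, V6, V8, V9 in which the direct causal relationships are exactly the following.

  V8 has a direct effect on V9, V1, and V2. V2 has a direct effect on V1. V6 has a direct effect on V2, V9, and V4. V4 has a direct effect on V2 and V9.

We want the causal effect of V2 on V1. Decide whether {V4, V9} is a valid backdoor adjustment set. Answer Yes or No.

No

Backdoor paths from V2 to V1 (paths whose first edge points into V2):
  P1: V2 <- V6 -> V4 -> V9 <- V8 -> V1
  P2: V2 <- V6 -> V9 <- V8 -> V1
  P3: V2 <- V8 -> V1
  P4: V2 <- V4 <- V6 -> V9 <- V8 -> V1
  P5: V2 <- V4 -> V9 <- V8 -> V1
Condition 1 (no descendant of V2 in the set): holds — descendants of V2 are {V1}; none are in {V4, V9}.
Condition 2 (every backdoor path blocked by {V4, V9}):
  P1: blocked at chain node V4 ∈ conditioning set.
  P2: open — collider(s) V9 are conditioned on (or have a conditioned descendant) and no non-collider on the path is in the set.
  P3: open — no interior node is in the conditioning set.
  P4: blocked at chain node V4 ∈ conditioning set.
  P5: blocked at fork node V4 ∈ conditioning set.
{V4, V9} does not satisfy the backdoor criterion.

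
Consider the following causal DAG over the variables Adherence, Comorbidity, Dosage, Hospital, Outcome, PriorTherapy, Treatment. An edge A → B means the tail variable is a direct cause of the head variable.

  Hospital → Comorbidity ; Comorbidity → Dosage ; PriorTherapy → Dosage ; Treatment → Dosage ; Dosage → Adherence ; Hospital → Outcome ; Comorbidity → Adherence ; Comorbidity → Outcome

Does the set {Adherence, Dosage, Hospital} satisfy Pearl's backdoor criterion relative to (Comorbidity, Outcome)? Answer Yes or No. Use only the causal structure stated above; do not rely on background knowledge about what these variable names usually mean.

Backdoor paths from Comorbidity to Outcome (paths whose first edge points into Comorbidity):
  P1: Comorbidity <- Hospital -> Outcome
Condition 1 (no descendant of Comorbidity in the set): FAILS — Adherence and Dosage are descendants of Comorbidity.
Condition 2 (every backdoor path blocked by {Adherence, Dosage, Hospital}):
  P1: blocked at fork node Hospital ∈ conditioning set.
{Adherence, Dosage, Hospital} does not satisfy the backdoor criterion.

No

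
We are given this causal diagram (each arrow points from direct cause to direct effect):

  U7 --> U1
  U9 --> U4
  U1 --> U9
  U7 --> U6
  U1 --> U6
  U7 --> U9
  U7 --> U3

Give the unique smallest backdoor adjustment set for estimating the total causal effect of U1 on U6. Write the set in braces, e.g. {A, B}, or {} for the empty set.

Variables eligible for adjustment (non-descendants of U1, excluding U1 and U6): {U3, U7}.
Backdoor paths from U1 to U6:
  P1: U1 <- U7 -> U6
The empty set is not sufficient: P1 (U1 <- U7 -> U6) has no collider blocking it and no conditioned non-collider, so it is open.
Try {U7}:
  P1: blocked at fork node U7 ∈ conditioning set.
{U7} contains no descendant of U1 and blocks every backdoor path.
No other singleton works — e.g. {U3} leaves P1 open — so {U7} is the unique smallest valid adjustment set.

{U7}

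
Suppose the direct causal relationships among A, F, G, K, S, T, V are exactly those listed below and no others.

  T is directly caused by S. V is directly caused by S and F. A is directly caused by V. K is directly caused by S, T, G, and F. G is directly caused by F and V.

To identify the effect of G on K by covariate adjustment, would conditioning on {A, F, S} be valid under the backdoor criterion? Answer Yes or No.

Yes

Backdoor paths from G to K (paths whose first edge points into G):
  P1: G <- F -> V <- S -> T -> K
  P2: G <- F -> V <- S -> K
  P3: G <- F -> K
  P4: G <- V <- S -> T -> K
  P5: G <- V <- S -> K
  P6: G <- V <- F -> K
Condition 1 (no descendant of G in the set): holds — descendants of G are {K}; none are in {A, F, S}.
Condition 2 (every backdoor path blocked by {A, F, S}):
  P1: blocked at fork node F ∈ conditioning set.
  P2: blocked at fork node F ∈ conditioning set.
  P3: blocked at fork node F ∈ conditioning set.
  P4: blocked at fork node S ∈ conditioning set.
  P5: blocked at fork node S ∈ conditioning set.
  P6: blocked at fork node F ∈ conditioning set.
{A, F, S} satisfies the backdoor criterion.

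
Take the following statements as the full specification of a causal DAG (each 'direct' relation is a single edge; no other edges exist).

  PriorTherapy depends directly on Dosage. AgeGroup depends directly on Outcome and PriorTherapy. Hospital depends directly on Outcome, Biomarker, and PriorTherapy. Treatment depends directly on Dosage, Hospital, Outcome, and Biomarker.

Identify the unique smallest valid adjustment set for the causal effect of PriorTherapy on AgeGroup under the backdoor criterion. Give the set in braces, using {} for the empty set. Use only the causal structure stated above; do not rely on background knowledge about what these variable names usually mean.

Variables eligible for adjustment (non-descendants of PriorTherapy, excluding PriorTherapy and AgeGroup): {Biomarker, Dosage, Outcome}.
Backdoor paths from PriorTherapy to AgeGroup:
  P1: PriorTherapy <- Dosage -> Treatment <- Outcome -> AgeGroup
  P2: PriorTherapy <- Dosage -> Treatment <- Biomarker -> Hospital <- Outcome -> AgeGroup
  P3: PriorTherapy <- Dosage -> Treatment <- Hospital <- Outcome -> AgeGroup
Each backdoor path contains an unconditioned collider, so every path is already blocked with the empty conditioning set:
  P1: blocked at collider Treatment (neither it nor any descendant is in the conditioning set).
  P2: blocked at collider Treatment (neither it nor any descendant is in the conditioning set).
  P3: blocked at collider Treatment (neither it nor any descendant is in the conditioning set).
The empty set is therefore the unique smallest valid set.

{}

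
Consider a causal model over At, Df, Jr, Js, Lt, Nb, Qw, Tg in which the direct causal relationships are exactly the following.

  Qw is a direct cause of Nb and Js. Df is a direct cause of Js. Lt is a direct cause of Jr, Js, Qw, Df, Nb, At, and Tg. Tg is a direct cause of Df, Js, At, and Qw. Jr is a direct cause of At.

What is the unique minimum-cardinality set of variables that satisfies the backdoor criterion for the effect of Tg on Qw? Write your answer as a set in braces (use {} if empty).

Variables eligible for adjustment (non-descendants of Tg, excluding Tg and Qw): {Jr, Lt}.
Backdoor paths from Tg to Qw:
  P1: Tg <- Lt -> Qw
  P2: Tg <- Lt -> Nb <- Qw
  P3: Tg <- Lt -> Df -> Js <- Qw
  P4: Tg <- Lt -> Js <- Qw
The empty set is not sufficient: P1 (Tg <- Lt -> Qw) has no collider blocking it and no conditioned non-collider, so it is open.
Try {Lt}:
  P1: blocked at fork node Lt ∈ conditioning set.
  P2: blocked at fork node Lt ∈ conditioning set.
  P3: blocked at fork node Lt ∈ conditioning set.
  P4: blocked at fork node Lt ∈ conditioning set.
{Lt} contains no descendant of Tg and blocks every backdoor path.
No other singleton works — e.g. {Jr} leaves P1 open — so {Lt} is the unique smallest valid adjustment set.

{Lt}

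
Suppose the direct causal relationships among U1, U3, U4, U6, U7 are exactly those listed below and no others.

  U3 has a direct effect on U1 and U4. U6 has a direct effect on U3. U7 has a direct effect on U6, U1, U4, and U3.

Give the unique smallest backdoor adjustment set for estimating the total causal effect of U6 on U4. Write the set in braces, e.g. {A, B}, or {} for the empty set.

Variables eligible for adjustment (non-descendants of U6, excluding U6 and U4): {U7}.
Backdoor paths from U6 to U4:
  P1: U6 <- U7 -> U3 -> U4
  P2: U6 <- U7 -> U4
  P3: U6 <- U7 -> U1 <- U3 -> U4
The empty set is not sufficient: P1 (U6 <- U7 -> U3 -> U4) has no collider blocking it and no conditioned non-collider, so it is open.
Try {U7}:
  P1: blocked at fork node U7 ∈ conditioning set.
  P2: blocked at fork node U7 ∈ conditioning set.
  P3: blocked at fork node U7 ∈ conditioning set.
{U7} contains no descendant of U6 and blocks every backdoor path.
{U7} is the unique smallest valid adjustment set.

{U7}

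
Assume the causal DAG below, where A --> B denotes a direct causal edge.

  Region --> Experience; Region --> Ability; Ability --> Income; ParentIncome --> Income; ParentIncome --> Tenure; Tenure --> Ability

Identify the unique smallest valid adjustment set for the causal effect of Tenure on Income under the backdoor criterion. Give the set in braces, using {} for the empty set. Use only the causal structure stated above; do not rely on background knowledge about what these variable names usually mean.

Variables eligible for adjustment (non-descendants of Tenure, excluding Tenure and Income): {Experience, ParentIncome, Region}.
Backdoor paths from Tenure to Income:
  P1: Tenure <- ParentIncome -> Income
The empty set is not sufficient: P1 (Tenure <- ParentIncome -> Income) has no collider blocking it and no conditioned non-collider, so it is open.
Try {ParentIncome}:
  P1: blocked at fork node ParentIncome ∈ conditioning set.
{ParentIncome} contains no descendant of Tenure and blocks every backdoor path.
No other singleton works — e.g. {Region} leaves P1 open — so {ParentIncome} is the unique smallest valid adjustment set.

{ParentIncome}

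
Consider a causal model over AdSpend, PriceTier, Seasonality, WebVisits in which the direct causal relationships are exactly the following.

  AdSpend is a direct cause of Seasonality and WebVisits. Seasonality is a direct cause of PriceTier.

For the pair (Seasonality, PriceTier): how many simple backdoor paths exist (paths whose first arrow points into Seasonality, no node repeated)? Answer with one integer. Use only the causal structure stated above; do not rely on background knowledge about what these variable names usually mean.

A backdoor path from Seasonality to PriceTier is any simple undirected path whose first edge points into Seasonality (i.e. leaves Seasonality via a parent).
Parents of Seasonality: {AdSpend}.
No simple path from any parent of Seasonality reaches PriceTier without revisiting Seasonality, so there are no backdoor paths.

0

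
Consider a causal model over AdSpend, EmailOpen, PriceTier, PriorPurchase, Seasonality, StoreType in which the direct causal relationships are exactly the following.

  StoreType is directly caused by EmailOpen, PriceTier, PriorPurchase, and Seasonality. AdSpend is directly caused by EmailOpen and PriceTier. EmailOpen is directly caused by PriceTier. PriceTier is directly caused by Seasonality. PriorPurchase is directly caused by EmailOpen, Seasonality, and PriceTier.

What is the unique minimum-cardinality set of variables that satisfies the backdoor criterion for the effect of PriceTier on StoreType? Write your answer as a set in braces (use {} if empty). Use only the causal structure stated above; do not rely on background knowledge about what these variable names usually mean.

{Seasonality}

Variables eligible for adjustment (non-descendants of PriceTier, excluding PriceTier and StoreType): {Seasonality}.
Backdoor paths from PriceTier to StoreType:
  P1: PriceTier <- Seasonality -> PriorPurchase <- EmailOpen -> StoreType
  P2: PriceTier <- Seasonality -> PriorPurchase -> StoreType
  P3: PriceTier <- Seasonality -> StoreType
The empty set is not sufficient: P2 (PriceTier <- Seasonality -> PriorPurchase -> StoreType) has no collider blocking it and no conditioned non-collider, so it is open.
Try {Seasonality}:
  P1: blocked at fork node Seasonality ∈ conditioning set.
  P2: blocked at fork node Seasonality ∈ conditioning set.
  P3: blocked at fork node Seasonality ∈ conditioning set.
{Seasonality} contains no descendant of PriceTier and blocks every backdoor path.
{Seasonality} is the unique smallest valid adjustment set.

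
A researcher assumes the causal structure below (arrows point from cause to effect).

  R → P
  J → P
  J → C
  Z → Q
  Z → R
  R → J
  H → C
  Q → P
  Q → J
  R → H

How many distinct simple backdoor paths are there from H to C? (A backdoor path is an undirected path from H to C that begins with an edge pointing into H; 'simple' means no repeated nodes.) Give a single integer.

A backdoor path from H to C is any simple undirected path whose first edge points into H (i.e. leaves H via a parent).
Parents of H: {R}.
Enumerating:
  P1: H <- R <- Z -> Q -> J -> C
  P2: H <- R <- Z -> Q -> P <- J -> C
  P3: H <- R -> J -> C
  P4: H <- R -> P <- Q -> J -> C
  P5: H <- R -> P <- J -> C
That exhausts the simple backdoor paths. Count: 5.

5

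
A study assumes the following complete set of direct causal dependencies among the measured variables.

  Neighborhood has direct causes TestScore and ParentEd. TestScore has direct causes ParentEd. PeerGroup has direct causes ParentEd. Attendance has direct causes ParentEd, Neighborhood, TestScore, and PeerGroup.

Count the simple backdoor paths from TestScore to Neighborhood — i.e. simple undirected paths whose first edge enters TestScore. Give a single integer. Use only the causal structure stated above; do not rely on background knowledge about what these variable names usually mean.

A backdoor path from TestScore to Neighborhood is any simple undirected path whose first edge points into TestScore (i.e. leaves TestScore via a parent).
Parents of TestScore: {ParentEd}.
Enumerating:
  P1: TestScore <- ParentEd -> PeerGroup -> Attendance <- Neighborhood
  P2: TestScore <- ParentEd -> Neighborhood
  P3: TestScore <- ParentEd -> Attendance <- Neighborhood
That exhausts the simple backdoor paths. Count: 3.

3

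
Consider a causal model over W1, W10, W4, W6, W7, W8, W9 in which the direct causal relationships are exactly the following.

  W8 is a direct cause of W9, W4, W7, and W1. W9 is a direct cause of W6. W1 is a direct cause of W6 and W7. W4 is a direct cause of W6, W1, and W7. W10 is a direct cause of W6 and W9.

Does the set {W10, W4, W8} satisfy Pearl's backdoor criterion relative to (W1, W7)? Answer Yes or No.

Yes

Backdoor paths from W1 to W7 (paths whose first edge points into W1):
  P1: W1 <- W8 -> W4 -> W7
  P2: W1 <- W8 -> W9 <- W10 -> W6 <- W4 -> W7
  P3: W1 <- W8 -> W9 -> W6 <- W4 -> W7
  P4: W1 <- W8 -> W7
  P5: W1 <- W4 <- W8 -> W7
  P6: W1 <- W4 -> W6 <- W10 -> W9 <- W8 -> W7
  P7: W1 <- W4 -> W6 <- W9 <- W8 -> W7
  P8: W1 <- W4 -> W7
Condition 1 (no descendant of W1 in the set): holds — descendants of W1 are {W6, W7}; none are in {W10, W4, W8}.
Condition 2 (every backdoor path blocked by {W10, W4, W8}):
  P1: blocked at fork node W8 ∈ conditioning set.
  P2: blocked at fork node W8 ∈ conditioning set.
  P3: blocked at fork node W8 ∈ conditioning set.
  P4: blocked at fork node W8 ∈ conditioning set.
  P5: blocked at chain node W4 ∈ conditioning set.
  P6: blocked at fork node W4 ∈ conditioning set.
  P7: blocked at fork node W4 ∈ conditioning set.
  P8: blocked at fork node W4 ∈ conditioning set.
{W10, W4, W8} satisfies the backdoor criterion.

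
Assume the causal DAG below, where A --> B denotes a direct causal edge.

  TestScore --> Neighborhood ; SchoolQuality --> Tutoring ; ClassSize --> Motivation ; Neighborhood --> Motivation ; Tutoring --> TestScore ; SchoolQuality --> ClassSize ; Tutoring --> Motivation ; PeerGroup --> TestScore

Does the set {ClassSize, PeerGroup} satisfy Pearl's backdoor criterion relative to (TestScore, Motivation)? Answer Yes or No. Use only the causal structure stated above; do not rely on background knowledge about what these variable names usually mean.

Backdoor paths from TestScore to Motivation (paths whose first edge points into TestScore):
  P1: TestScore <- Tutoring <- SchoolQuality -> ClassSize -> Motivation
  P2: TestScore <- Tutoring -> Motivation
Condition 1 (no descendant of TestScore in the set): holds — descendants of TestScore are {Motivation, Neighborhood}; none are in {ClassSize, PeerGroup}.
Condition 2 (every backdoor path blocked by {ClassSize, PeerGroup}):
  P1: blocked at chain node ClassSize ∈ conditioning set.
  P2: open — no interior node is in the conditioning set.
{ClassSize, PeerGroup} does not satisfy the backdoor criterion.

No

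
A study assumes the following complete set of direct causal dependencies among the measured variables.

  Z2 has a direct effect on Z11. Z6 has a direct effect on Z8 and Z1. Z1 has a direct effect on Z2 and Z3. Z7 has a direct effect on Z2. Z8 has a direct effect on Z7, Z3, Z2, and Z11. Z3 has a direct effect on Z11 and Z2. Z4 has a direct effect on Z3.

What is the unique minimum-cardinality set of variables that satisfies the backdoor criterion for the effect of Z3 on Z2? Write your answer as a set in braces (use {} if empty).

{Z1, Z8}

Variables eligible for adjustment (non-descendants of Z3, excluding Z3 and Z2): {Z1, Z4, Z6, Z7, Z8}.
Backdoor paths from Z3 to Z2:
  P1: Z3 <- Z1 <- Z6 -> Z8 -> Z7 -> Z2
  P2: Z3 <- Z1 <- Z6 -> Z8 -> Z2
  P3: Z3 <- Z1 <- Z6 -> Z8 -> Z11 <- Z2
  P4: Z3 <- Z1 -> Z2
  P5: Z3 <- Z8 <- Z6 -> Z1 -> Z2
  P6: Z3 <- Z8 -> Z7 -> Z2
  P7: Z3 <- Z8 -> Z2
  P8: Z3 <- Z8 -> Z11 <- Z2
The empty set is not sufficient: P1 (Z3 <- Z1 <- Z6 -> Z8 -> Z7 -> Z2) has no collider blocking it and no conditioned non-collider, so it is open.
Try {Z1, Z8}:
  P1: blocked at chain node Z1 ∈ conditioning set.
  P2: blocked at chain node Z1 ∈ conditioning set.
  P3: blocked at chain node Z1 ∈ conditioning set.
  P4: blocked at fork node Z1 ∈ conditioning set.
  P5: blocked at chain node Z8 ∈ conditioning set.
  P6: blocked at fork node Z8 ∈ conditioning set.
  P7: blocked at fork node Z8 ∈ conditioning set.
  P8: blocked at fork node Z8 ∈ conditioning set.
{Z1, Z8} contains no descendant of Z3 and blocks every backdoor path.
Every element of {Z1, Z8} is needed (dropping Z1 leaves P4 open; dropping Z8 leaves P6 open), so no proper subset is valid.
Among all size-2 subsets of the eligible variables, only {Z1, Z8} blocks every backdoor path, so it is the unique smallest valid adjustment set.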